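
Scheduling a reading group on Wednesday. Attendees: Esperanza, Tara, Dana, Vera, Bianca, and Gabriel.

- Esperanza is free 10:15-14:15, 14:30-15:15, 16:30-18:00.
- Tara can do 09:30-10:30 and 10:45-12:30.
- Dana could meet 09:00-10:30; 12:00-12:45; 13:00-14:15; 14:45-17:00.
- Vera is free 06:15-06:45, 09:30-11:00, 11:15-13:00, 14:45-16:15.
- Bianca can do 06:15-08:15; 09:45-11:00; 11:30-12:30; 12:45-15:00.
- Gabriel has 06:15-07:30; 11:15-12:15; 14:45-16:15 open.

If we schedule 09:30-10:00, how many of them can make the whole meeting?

3

Tara, Dana, and Vera can make the full 09:30-10:00 slot — that's 3.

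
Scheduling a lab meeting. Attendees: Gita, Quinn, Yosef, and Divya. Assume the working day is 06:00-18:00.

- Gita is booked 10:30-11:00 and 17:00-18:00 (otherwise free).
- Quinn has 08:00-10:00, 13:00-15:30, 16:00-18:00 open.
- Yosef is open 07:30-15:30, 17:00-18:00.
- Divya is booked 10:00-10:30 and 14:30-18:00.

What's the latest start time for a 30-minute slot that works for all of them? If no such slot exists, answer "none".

Gita free: 06:00-10:30, 11:00-17:00 (invert busy blocks within the working day).
Quinn free: 08:00-10:00, 13:00-15:30, 16:00-18:00.
Yosef free: 07:30-15:30, 17:00-18:00.
Divya free: 06:00-10:00, 10:30-14:30 (invert busy blocks within the working day).
Gita ∩ Quinn: 08:00-10:00, 13:00-15:30, 16:00-17:00.
Gita ∩ Quinn ∩ Yosef: 08:00-10:00, 13:00-15:30.
Gita ∩ Quinn ∩ Yosef ∩ Divya: 08:00-10:00, 13:00-14:30.
Those are the intersection windows.
The last common window of at least 30 minutes is 13:00-14:30; a 30-minute meeting can start as late as 14:00 and still end by 14:30.

14:00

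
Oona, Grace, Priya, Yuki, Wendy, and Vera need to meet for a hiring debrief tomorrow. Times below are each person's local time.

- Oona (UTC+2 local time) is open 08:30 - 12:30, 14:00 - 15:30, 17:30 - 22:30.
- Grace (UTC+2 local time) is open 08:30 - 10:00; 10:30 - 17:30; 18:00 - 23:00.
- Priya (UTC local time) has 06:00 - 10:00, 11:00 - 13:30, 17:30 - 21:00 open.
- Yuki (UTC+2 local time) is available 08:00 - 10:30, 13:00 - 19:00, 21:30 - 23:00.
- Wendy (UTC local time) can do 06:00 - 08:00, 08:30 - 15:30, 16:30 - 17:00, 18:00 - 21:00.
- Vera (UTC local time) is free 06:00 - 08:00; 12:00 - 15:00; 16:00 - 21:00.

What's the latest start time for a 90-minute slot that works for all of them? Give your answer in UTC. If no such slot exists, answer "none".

12:00

Oona in UTC: 06:30-10:30, 12:00-13:30, 15:30-20:30 (subtract 2h to convert from UTC+2).
Grace in UTC: 06:30-08:00, 08:30-15:30, 16:00-21:00 (subtract 2h to convert from UTC+2).
Priya in UTC: 06:00-10:00, 11:00-13:30, 17:30-21:00.
Yuki in UTC: 06:00-08:30, 11:00-17:00, 19:30-21:00 (subtract 2h to convert from UTC+2).
Wendy in UTC: 06:00-08:00, 08:30-15:30, 16:30-17:00, 18:00-21:00.
Vera in UTC: 06:00-08:00, 12:00-15:00, 16:00-21:00.
Oona ∩ Grace: 06:30-08:00, 08:30-10:30, 12:00-13:30, 16:00-20:30.
Oona ∩ Grace ∩ Priya: 06:30-08:00, 08:30-10:00, 12:00-13:30, 17:30-20:30.
Oona ∩ Grace ∩ Priya ∩ Yuki: 06:30-08:00, 12:00-13:30, 19:30-20:30.
Oona ∩ Grace ∩ Priya ∩ Yuki ∩ Wendy: 06:30-08:00, 12:00-13:30, 19:30-20:30.
Oona ∩ Grace ∩ Priya ∩ Yuki ∩ Wendy ∩ Vera: 06:30-08:00, 12:00-13:30, 19:30-20:30.
The last common window of at least 90 minutes is 12:00-13:30; a 90-minute meeting can start as late as 12:00 and still end by 13:30.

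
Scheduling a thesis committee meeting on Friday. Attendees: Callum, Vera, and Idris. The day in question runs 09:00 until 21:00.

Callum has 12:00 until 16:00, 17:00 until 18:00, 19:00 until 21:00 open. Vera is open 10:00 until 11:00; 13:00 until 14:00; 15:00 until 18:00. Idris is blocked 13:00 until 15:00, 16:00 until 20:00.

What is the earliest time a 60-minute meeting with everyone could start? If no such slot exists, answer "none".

15:00

Callum free: 12:00-16:00, 17:00-18:00, 19:00-21:00.
Vera free: 10:00-11:00, 13:00-14:00, 15:00-18:00.
Idris free: 09:00-13:00, 15:00-16:00, 20:00-21:00 (invert busy blocks within the working day).
Callum ∩ Vera: 13:00-14:00, 15:00-16:00, 17:00-18:00.
Callum ∩ Vera ∩ Idris: 15:00-16:00.
The first common window of at least 60 minutes is 15:00-16:00, so the earliest start is 15:00.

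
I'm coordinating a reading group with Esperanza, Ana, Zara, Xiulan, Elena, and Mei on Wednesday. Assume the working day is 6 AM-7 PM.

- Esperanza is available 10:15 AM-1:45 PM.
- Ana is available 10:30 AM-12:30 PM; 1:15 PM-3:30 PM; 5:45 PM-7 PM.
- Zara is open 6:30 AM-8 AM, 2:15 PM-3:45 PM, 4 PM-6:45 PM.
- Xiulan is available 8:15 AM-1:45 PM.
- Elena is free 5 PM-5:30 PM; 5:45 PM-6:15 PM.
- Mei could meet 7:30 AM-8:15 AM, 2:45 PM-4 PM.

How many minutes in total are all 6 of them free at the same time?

Esperanza ∩ Ana: 10:30-12:30, 13:15-13:45.
Esperanza ∩ Ana ∩ Zara: ∅.
Esperanza ∩ Ana ∩ Zara ∩ Xiulan: ∅.
Esperanza ∩ Ana ∩ Zara ∩ Xiulan ∩ Elena: ∅.
Esperanza ∩ Ana ∩ Zara ∩ Xiulan ∩ Elena ∩ Mei: ∅.
There is no time when everyone is free.
There is no common window, so the total is 0 minutes.

0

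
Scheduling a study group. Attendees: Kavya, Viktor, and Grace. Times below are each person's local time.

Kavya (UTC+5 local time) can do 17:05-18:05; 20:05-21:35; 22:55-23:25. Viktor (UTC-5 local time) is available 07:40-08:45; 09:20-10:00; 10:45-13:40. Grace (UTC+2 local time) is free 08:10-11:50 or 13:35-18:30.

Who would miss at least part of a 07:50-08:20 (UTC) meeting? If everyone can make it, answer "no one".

Kavya, Viktor

Kavya in UTC: 12:05-13:05, 15:05-16:35, 17:55-18:25 (subtract 5h to convert from UTC+5).
Viktor in UTC: 12:40-13:45, 14:20-15:00, 15:45-18:40 (add 5h to convert from UTC-5).
Grace in UTC: 06:10-09:50, 11:35-16:30 (subtract 2h to convert from UTC+2).
Kavya: not fully free for 07:50-08:20. Viktor: not fully free for 07:50-08:20. Grace: free for 07:50-08:20.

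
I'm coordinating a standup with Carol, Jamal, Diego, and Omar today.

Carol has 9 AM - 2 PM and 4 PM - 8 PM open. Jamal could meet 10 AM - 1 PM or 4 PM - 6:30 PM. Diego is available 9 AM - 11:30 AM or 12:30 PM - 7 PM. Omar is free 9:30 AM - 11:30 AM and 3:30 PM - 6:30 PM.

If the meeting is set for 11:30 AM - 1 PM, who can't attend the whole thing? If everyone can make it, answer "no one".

Carol: free for 11:30-13:00. Jamal: free for 11:30-13:00. Diego: not fully free for 11:30-13:00. Omar: not fully free for 11:30-13:00.

Diego, Omar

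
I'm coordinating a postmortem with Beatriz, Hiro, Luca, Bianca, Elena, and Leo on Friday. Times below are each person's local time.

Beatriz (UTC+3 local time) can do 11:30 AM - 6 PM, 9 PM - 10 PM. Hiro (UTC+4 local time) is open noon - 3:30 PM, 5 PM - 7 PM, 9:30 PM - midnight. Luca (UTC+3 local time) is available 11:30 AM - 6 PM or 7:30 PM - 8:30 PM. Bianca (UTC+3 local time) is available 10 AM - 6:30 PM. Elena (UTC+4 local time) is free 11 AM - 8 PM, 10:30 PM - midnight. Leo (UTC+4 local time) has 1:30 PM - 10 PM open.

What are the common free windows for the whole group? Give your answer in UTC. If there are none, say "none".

Beatriz in UTC: 08:30-15:00, 18:00-19:00 (subtract 3h to convert from UTC+3).
Hiro in UTC: 08:00-11:30, 13:00-15:00, 17:30-20:00 (subtract 4h to convert from UTC+4).
Luca in UTC: 08:30-15:00, 16:30-17:30 (subtract 3h to convert from UTC+3).
Bianca in UTC: 07:00-15:30 (subtract 3h to convert from UTC+3).
Elena in UTC: 07:00-16:00, 18:30-20:00 (subtract 4h to convert from UTC+4).
Leo in UTC: 09:30-18:00 (subtract 4h to convert from UTC+4).
Beatriz ∩ Hiro: 08:30-11:30, 13:00-15:00, 18:00-19:00.
Beatriz ∩ Hiro ∩ Luca: 08:30-11:30, 13:00-15:00.
Beatriz ∩ Hiro ∩ Luca ∩ Bianca: 08:30-11:30, 13:00-15:00.
Beatriz ∩ Hiro ∩ Luca ∩ Bianca ∩ Elena: 08:30-11:30, 13:00-15:00.
Beatriz ∩ Hiro ∩ Luca ∩ Bianca ∩ Elena ∩ Leo: 09:30-11:30, 13:00-15:00.
So the common availability across everyone is 09:30-11:30, 13:00-15:00.

09:30-11:30, 13:00-15:00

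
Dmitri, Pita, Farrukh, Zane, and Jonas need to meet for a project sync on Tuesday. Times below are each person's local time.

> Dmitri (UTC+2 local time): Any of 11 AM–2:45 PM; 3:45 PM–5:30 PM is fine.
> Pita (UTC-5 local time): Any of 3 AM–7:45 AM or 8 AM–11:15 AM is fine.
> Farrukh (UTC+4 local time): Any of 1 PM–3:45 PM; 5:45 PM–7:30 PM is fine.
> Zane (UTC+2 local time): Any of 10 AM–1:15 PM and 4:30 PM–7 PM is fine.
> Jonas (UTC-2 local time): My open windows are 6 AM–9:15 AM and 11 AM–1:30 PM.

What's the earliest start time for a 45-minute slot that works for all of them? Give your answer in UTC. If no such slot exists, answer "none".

Dmitri in UTC: 09:00-12:45, 13:45-15:30 (subtract 2h to convert from UTC+2).
Pita in UTC: 08:00-12:45, 13:00-16:15 (add 5h to convert from UTC-5).
Farrukh in UTC: 09:00-11:45, 13:45-15:30 (subtract 4h to convert from UTC+4).
Zane in UTC: 08:00-11:15, 14:30-17:00 (subtract 2h to convert from UTC+2).
Jonas in UTC: 08:00-11:15, 13:00-15:30 (add 2h to convert from UTC-2).
Dmitri ∩ Pita: 09:00-12:45, 13:45-15:30.
Dmitri ∩ Pita ∩ Farrukh: 09:00-11:45, 13:45-15:30.
Dmitri ∩ Pita ∩ Farrukh ∩ Zane: 09:00-11:15, 14:30-15:30.
Dmitri ∩ Pita ∩ Farrukh ∩ Zane ∩ Jonas: 09:00-11:15, 14:30-15:30.
The first common window of at least 45 minutes is 09:00-11:15, so the earliest start is 09:00.

09:00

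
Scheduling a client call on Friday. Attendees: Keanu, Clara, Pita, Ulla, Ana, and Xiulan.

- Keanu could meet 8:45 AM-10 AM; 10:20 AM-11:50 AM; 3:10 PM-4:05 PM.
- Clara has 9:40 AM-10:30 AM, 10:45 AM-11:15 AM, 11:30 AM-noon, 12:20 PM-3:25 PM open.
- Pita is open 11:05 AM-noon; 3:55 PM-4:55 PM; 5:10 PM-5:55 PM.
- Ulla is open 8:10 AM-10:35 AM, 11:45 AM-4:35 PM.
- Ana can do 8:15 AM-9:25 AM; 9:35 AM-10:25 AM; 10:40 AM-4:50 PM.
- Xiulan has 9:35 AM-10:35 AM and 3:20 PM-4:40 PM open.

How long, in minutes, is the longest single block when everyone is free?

Keanu ∩ Clara: 09:40-10:00, 10:20-10:30, 10:45-11:15, 11:30-11:50, 15:10-15:25.
Keanu ∩ Clara ∩ Pita: 11:05-11:15, 11:30-11:50.
Keanu ∩ Clara ∩ Pita ∩ Ulla: 11:45-11:50.
Keanu ∩ Clara ∩ Pita ∩ Ulla ∩ Ana: 11:45-11:50.
Keanu ∩ Clara ∩ Pita ∩ Ulla ∩ Ana ∩ Xiulan: ∅.
There is no time when everyone is free.
No common window exists, so the longest block is 0 minutes.

0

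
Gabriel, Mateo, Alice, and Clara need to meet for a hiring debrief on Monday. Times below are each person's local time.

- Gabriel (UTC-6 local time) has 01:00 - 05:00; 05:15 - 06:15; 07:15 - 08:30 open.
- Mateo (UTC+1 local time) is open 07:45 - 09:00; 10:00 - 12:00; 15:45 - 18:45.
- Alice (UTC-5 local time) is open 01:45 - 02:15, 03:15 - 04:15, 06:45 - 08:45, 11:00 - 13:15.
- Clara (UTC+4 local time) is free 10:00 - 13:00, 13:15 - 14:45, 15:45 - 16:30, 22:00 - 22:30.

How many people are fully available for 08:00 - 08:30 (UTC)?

Gabriel in UTC: 07:00-11:00, 11:15-12:15, 13:15-14:30 (add 6h to convert from UTC-6).
Mateo in UTC: 06:45-08:00, 09:00-11:00, 14:45-17:45 (subtract 1h to convert from UTC+1).
Alice in UTC: 06:45-07:15, 08:15-09:15, 11:45-13:45, 16:00-18:15 (add 5h to convert from UTC-5).
Clara in UTC: 06:00-09:00, 09:15-10:45, 11:45-12:30, 18:00-18:30 (subtract 4h to convert from UTC+4).
Gabriel and Clara can make the full 08:00-08:30 slot — that's 2.

2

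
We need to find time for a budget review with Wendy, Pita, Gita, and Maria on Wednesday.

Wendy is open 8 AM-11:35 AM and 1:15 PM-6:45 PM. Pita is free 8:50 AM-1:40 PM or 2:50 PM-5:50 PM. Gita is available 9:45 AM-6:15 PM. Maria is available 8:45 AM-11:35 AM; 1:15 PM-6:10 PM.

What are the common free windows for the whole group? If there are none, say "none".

Wendy ∩ Pita: 08:50-11:35, 13:15-13:40, 14:50-17:50.
Wendy ∩ Pita ∩ Gita: 09:45-11:35, 13:15-13:40, 14:50-17:50.
Wendy ∩ Pita ∩ Gita ∩ Maria: 09:45-11:35, 13:15-13:40, 14:50-17:50.
Those are the intersection windows.

09:45-11:35, 13:15-13:40, 14:50-17:50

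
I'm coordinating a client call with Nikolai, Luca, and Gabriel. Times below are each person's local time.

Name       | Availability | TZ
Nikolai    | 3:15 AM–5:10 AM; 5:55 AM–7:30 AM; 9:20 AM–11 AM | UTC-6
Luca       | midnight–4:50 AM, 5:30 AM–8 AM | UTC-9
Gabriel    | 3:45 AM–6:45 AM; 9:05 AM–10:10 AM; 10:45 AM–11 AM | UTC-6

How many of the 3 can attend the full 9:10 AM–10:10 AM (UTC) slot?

Nikolai in UTC: 09:15-11:10, 11:55-13:30, 15:20-17:00 (add 6h to convert from UTC-6).
Luca in UTC: 09:00-13:50, 14:30-17:00 (add 9h to convert from UTC-9).
Gabriel in UTC: 09:45-12:45, 15:05-16:10, 16:45-17:00 (add 6h to convert from UTC-6).
Luca can make the full 09:10-10:10 slot — that's 1.

1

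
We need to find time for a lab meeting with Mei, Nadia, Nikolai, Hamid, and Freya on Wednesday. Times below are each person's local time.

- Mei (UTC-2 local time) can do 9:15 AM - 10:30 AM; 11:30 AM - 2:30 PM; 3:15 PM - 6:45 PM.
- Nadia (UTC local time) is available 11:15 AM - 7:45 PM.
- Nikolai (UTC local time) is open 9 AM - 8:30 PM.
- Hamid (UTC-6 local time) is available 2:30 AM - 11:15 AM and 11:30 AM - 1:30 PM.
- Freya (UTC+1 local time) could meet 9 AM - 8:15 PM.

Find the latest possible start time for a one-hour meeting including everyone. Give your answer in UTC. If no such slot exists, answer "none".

18:15

Mei in UTC: 11:15-12:30, 13:30-16:30, 17:15-20:45 (add 2h to convert from UTC-2).
Nadia in UTC: 11:15-19:45.
Nikolai in UTC: 09:00-20:30.
Hamid in UTC: 08:30-17:15, 17:30-19:30 (add 6h to convert from UTC-6).
Freya in UTC: 08:00-19:15 (subtract 1h to convert from UTC+1).
Mei ∩ Nadia: 11:15-12:30, 13:30-16:30, 17:15-19:45.
Mei ∩ Nadia ∩ Nikolai: 11:15-12:30, 13:30-16:30, 17:15-19:45.
Mei ∩ Nadia ∩ Nikolai ∩ Hamid: 11:15-12:30, 13:30-16:30, 17:30-19:30.
Mei ∩ Nadia ∩ Nikolai ∩ Hamid ∩ Freya: 11:15-12:30, 13:30-16:30, 17:30-19:15.
Those are the intersection windows.
The last common window of at least 60 minutes is 17:30-19:15; a 60-minute meeting can start as late as 18:15 and still end by 19:15.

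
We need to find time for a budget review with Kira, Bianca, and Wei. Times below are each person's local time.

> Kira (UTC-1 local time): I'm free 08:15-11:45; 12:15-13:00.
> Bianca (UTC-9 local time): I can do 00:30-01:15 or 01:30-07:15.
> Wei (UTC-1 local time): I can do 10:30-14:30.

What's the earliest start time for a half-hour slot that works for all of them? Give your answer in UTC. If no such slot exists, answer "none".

Kira in UTC: 09:15-12:45, 13:15-14:00 (add 1h to convert from UTC-1).
Bianca in UTC: 09:30-10:15, 10:30-16:15 (add 9h to convert from UTC-9).
Wei in UTC: 11:30-15:30 (add 1h to convert from UTC-1).
Kira ∩ Bianca: 09:30-10:15, 10:30-12:45, 13:15-14:00.
Kira ∩ Bianca ∩ Wei: 11:30-12:45, 13:15-14:00.
So the common availability across everyone is 11:30-12:45, 13:15-14:00.
The first common window of at least 30 minutes is 11:30-12:45, so the earliest start is 11:30.

11:30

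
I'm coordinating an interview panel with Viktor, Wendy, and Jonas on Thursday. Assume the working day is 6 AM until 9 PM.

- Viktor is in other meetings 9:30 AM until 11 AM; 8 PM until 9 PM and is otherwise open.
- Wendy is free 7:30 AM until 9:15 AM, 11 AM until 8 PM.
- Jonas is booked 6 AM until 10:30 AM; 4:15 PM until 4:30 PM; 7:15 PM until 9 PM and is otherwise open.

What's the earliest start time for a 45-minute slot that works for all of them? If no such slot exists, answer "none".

11:00

Viktor free: 06:00-09:30, 11:00-20:00 (invert busy blocks within the working day).
Wendy free: 07:30-09:15, 11:00-20:00.
Jonas free: 10:30-16:15, 16:30-19:15 (invert busy blocks within the working day).
Viktor ∩ Wendy: 07:30-09:15, 11:00-20:00.
Viktor ∩ Wendy ∩ Jonas: 11:00-16:15, 16:30-19:15.
The first common window of at least 45 minutes is 11:00-16:15, so the earliest start is 11:00.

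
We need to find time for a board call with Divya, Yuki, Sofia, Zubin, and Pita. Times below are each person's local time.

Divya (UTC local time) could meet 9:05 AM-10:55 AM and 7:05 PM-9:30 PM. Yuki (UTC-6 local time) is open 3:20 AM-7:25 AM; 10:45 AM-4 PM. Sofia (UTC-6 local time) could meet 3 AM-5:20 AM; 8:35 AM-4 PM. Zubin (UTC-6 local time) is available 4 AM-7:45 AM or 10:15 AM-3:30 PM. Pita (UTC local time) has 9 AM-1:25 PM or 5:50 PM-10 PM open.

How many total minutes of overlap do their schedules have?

200

Divya in UTC: 09:05-10:55, 19:05-21:30.
Yuki in UTC: 09:20-13:25, 16:45-22:00 (add 6h to convert from UTC-6).
Sofia in UTC: 09:00-11:20, 14:35-22:00 (add 6h to convert from UTC-6).
Zubin in UTC: 10:00-13:45, 16:15-21:30 (add 6h to convert from UTC-6).
Pita in UTC: 09:00-13:25, 17:50-22:00.
Divya ∩ Yuki: 09:20-10:55, 19:05-21:30.
Divya ∩ Yuki ∩ Sofia: 09:20-10:55, 19:05-21:30.
Divya ∩ Yuki ∩ Sofia ∩ Zubin: 10:00-10:55, 19:05-21:30.
Divya ∩ Yuki ∩ Sofia ∩ Zubin ∩ Pita: 10:00-10:55, 19:05-21:30.
Summing the common windows: 55 + 145 = 200 minutes.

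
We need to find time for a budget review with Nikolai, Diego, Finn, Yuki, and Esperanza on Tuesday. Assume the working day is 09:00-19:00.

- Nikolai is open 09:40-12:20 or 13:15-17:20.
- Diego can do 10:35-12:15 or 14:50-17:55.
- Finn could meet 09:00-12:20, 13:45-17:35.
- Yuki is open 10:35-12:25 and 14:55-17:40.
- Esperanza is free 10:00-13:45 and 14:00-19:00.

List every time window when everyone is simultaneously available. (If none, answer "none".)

10:35-12:15, 14:55-17:20

Nikolai ∩ Diego: 10:35-12:15, 14:50-17:20.
Nikolai ∩ Diego ∩ Finn: 10:35-12:15, 14:50-17:20.
Nikolai ∩ Diego ∩ Finn ∩ Yuki: 10:35-12:15, 14:55-17:20.
Nikolai ∩ Diego ∩ Finn ∩ Yuki ∩ Esperanza: 10:35-12:15, 14:55-17:20.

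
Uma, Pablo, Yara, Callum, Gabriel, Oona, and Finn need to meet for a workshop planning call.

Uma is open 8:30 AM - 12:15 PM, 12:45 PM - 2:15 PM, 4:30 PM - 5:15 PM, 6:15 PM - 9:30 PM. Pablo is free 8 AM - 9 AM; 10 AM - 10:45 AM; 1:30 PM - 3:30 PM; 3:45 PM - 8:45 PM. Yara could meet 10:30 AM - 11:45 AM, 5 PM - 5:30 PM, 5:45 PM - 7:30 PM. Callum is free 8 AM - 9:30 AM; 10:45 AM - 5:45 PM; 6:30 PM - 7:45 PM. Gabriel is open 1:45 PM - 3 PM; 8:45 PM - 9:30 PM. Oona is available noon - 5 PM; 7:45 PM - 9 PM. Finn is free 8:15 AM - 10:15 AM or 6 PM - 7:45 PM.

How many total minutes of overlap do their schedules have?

0

Uma ∩ Pablo: 08:30-09:00, 10:00-10:45, 13:30-14:15, 16:30-17:15, 18:15-20:45.
Uma ∩ Pablo ∩ Yara: 10:30-10:45, 17:00-17:15, 18:15-19:30.
Uma ∩ Pablo ∩ Yara ∩ Callum: 17:00-17:15, 18:30-19:30.
Uma ∩ Pablo ∩ Yara ∩ Callum ∩ Gabriel: ∅.
Uma ∩ Pablo ∩ Yara ∩ Callum ∩ Gabriel ∩ Oona: ∅.
Uma ∩ Pablo ∩ Yara ∩ Callum ∩ Gabriel ∩ Oona ∩ Finn: ∅.
There is no time when everyone is free.
There is no common window, so the total is 0 minutes.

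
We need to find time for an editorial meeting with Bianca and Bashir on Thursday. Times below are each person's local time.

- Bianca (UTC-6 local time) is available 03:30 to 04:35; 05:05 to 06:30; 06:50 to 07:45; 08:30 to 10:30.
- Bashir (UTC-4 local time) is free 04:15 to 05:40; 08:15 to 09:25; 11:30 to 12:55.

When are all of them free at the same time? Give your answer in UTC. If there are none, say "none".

09:30-09:40, 12:15-12:30, 12:50-13:25, 15:30-16:30

Bianca in UTC: 09:30-10:35, 11:05-12:30, 12:50-13:45, 14:30-16:30 (add 6h to convert from UTC-6).
Bashir in UTC: 08:15-09:40, 12:15-13:25, 15:30-16:55 (add 4h to convert from UTC-4).
Bianca ∩ Bashir: 09:30-09:40, 12:15-12:30, 12:50-13:25, 15:30-16:30.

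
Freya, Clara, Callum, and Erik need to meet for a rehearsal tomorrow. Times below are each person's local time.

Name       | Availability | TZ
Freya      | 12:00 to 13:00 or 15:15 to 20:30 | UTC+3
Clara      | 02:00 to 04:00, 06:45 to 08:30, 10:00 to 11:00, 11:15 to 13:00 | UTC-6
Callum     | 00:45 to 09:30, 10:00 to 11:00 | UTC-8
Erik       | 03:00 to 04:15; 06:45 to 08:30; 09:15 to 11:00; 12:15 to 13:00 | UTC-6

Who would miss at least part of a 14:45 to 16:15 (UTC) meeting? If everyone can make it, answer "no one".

Freya in UTC: 09:00-10:00, 12:15-17:30 (subtract 3h to convert from UTC+3).
Clara in UTC: 08:00-10:00, 12:45-14:30, 16:00-17:00, 17:15-19:00 (add 6h to convert from UTC-6).
Callum in UTC: 08:45-17:30, 18:00-19:00 (add 8h to convert from UTC-8).
Erik in UTC: 09:00-10:15, 12:45-14:30, 15:15-17:00, 18:15-19:00 (add 6h to convert from UTC-6).
Freya: free for 14:45-16:15. Clara: not fully free for 14:45-16:15. Callum: free for 14:45-16:15. Erik: not fully free for 14:45-16:15.

Clara, Erik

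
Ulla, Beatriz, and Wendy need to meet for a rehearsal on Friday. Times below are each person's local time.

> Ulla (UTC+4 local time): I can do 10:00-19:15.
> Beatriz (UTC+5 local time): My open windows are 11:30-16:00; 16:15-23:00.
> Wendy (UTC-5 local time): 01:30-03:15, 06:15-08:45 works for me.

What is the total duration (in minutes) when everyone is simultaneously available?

Ulla in UTC: 06:00-15:15 (subtract 4h to convert from UTC+4).
Beatriz in UTC: 06:30-11:00, 11:15-18:00 (subtract 5h to convert from UTC+5).
Wendy in UTC: 06:30-08:15, 11:15-13:45 (add 5h to convert from UTC-5).
Ulla ∩ Beatriz: 06:30-11:00, 11:15-15:15.
Ulla ∩ Beatriz ∩ Wendy: 06:30-08:15, 11:15-13:45.
Summing the common windows: 105 + 150 = 255 minutes.

255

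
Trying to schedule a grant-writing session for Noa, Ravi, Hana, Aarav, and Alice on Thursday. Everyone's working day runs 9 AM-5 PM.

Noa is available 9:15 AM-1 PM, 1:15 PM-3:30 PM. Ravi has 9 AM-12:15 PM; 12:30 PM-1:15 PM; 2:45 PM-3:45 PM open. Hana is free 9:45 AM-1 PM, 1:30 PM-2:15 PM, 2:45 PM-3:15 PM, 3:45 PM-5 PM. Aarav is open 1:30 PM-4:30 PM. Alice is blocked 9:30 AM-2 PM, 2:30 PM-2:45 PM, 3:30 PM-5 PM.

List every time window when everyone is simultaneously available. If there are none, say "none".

14:45-15:15

Noa free: 09:15-13:00, 13:15-15:30.
Ravi free: 09:00-12:15, 12:30-13:15, 14:45-15:45.
Hana free: 09:45-13:00, 13:30-14:15, 14:45-15:15, 15:45-17:00.
Aarav free: 13:30-16:30.
Alice free: 09:00-09:30, 14:00-14:30, 14:45-15:30 (invert busy blocks within the working day).
Noa ∩ Ravi: 09:15-12:15, 12:30-13:00, 14:45-15:30.
Noa ∩ Ravi ∩ Hana: 09:45-12:15, 12:30-13:00, 14:45-15:15.
Noa ∩ Ravi ∩ Hana ∩ Aarav: 14:45-15:15.
Noa ∩ Ravi ∩ Hana ∩ Aarav ∩ Alice: 14:45-15:15.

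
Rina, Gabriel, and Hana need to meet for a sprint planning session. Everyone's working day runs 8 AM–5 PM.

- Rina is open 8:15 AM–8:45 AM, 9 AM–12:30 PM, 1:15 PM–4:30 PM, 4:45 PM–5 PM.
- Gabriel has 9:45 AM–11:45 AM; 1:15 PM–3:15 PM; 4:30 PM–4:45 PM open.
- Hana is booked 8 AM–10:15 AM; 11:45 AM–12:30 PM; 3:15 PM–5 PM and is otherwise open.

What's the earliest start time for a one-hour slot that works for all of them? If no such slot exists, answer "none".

10:15

Rina free: 08:15-08:45, 09:00-12:30, 13:15-16:30, 16:45-17:00.
Gabriel free: 09:45-11:45, 13:15-15:15, 16:30-16:45.
Hana free: 10:15-11:45, 12:30-15:15 (invert busy blocks within the working day).
Rina ∩ Gabriel: 09:45-11:45, 13:15-15:15.
Rina ∩ Gabriel ∩ Hana: 10:15-11:45, 13:15-15:15.
The first common window of at least 60 minutes is 10:15-11:45, so the earliest start is 10:15.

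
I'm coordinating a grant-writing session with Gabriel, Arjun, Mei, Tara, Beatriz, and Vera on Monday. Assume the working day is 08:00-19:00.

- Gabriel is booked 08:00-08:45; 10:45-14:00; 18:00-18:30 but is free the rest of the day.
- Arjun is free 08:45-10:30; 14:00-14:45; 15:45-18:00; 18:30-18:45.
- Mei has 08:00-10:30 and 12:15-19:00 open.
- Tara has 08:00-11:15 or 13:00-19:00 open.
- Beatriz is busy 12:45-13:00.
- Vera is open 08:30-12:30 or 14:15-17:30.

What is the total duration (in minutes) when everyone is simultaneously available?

240

Gabriel free: 08:45-10:45, 14:00-18:00, 18:30-19:00 (invert busy blocks within the working day).
Arjun free: 08:45-10:30, 14:00-14:45, 15:45-18:00, 18:30-18:45.
Mei free: 08:00-10:30, 12:15-19:00.
Tara free: 08:00-11:15, 13:00-19:00.
Beatriz free: 08:00-12:45, 13:00-19:00 (invert busy blocks within the working day).
Vera free: 08:30-12:30, 14:15-17:30.
Gabriel ∩ Arjun: 08:45-10:30, 14:00-14:45, 15:45-18:00, 18:30-18:45.
Gabriel ∩ Arjun ∩ Mei: 08:45-10:30, 14:00-14:45, 15:45-18:00, 18:30-18:45.
Gabriel ∩ Arjun ∩ Mei ∩ Tara: 08:45-10:30, 14:00-14:45, 15:45-18:00, 18:30-18:45.
Gabriel ∩ Arjun ∩ Mei ∩ Tara ∩ Beatriz: 08:45-10:30, 14:00-14:45, 15:45-18:00, 18:30-18:45.
Gabriel ∩ Arjun ∩ Mei ∩ Tara ∩ Beatriz ∩ Vera: 08:45-10:30, 14:15-14:45, 15:45-17:30.
Summing the common windows: 105 + 30 + 105 = 240 minutes.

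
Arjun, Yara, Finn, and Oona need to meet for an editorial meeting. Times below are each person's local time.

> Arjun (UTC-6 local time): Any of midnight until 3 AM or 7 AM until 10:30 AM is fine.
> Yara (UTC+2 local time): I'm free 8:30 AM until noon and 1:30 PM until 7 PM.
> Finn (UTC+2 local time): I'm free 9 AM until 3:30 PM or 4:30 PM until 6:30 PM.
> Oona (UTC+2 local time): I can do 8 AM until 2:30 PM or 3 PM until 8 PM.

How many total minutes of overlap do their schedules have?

270

Arjun in UTC: 06:00-09:00, 13:00-16:30 (add 6h to convert from UTC-6).
Yara in UTC: 06:30-10:00, 11:30-17:00 (subtract 2h to convert from UTC+2).
Finn in UTC: 07:00-13:30, 14:30-16:30 (subtract 2h to convert from UTC+2).
Oona in UTC: 06:00-12:30, 13:00-18:00 (subtract 2h to convert from UTC+2).
Arjun ∩ Yara: 06:30-09:00, 13:00-16:30.
Arjun ∩ Yara ∩ Finn: 07:00-09:00, 13:00-13:30, 14:30-16:30.
Arjun ∩ Yara ∩ Finn ∩ Oona: 07:00-09:00, 13:00-13:30, 14:30-16:30.
Summing the common windows: 120 + 30 + 120 = 270 minutes.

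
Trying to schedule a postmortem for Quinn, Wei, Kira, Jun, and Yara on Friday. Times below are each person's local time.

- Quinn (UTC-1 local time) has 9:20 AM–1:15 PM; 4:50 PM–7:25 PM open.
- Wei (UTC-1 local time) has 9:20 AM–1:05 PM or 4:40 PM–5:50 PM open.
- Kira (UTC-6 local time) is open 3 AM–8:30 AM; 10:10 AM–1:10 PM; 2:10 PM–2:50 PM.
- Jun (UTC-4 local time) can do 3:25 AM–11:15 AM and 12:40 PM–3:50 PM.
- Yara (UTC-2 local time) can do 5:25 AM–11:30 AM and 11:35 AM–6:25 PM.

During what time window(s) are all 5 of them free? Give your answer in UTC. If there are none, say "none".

Quinn in UTC: 10:20-14:15, 17:50-20:25 (add 1h to convert from UTC-1).
Wei in UTC: 10:20-14:05, 17:40-18:50 (add 1h to convert from UTC-1).
Kira in UTC: 09:00-14:30, 16:10-19:10, 20:10-20:50 (add 6h to convert from UTC-6).
Jun in UTC: 07:25-15:15, 16:40-19:50 (add 4h to convert from UTC-4).
Yara in UTC: 07:25-13:30, 13:35-20:25 (add 2h to convert from UTC-2).
Quinn ∩ Wei: 10:20-14:05, 17:50-18:50.
Quinn ∩ Wei ∩ Kira: 10:20-14:05, 17:50-18:50.
Quinn ∩ Wei ∩ Kira ∩ Jun: 10:20-14:05, 17:50-18:50.
Quinn ∩ Wei ∩ Kira ∩ Jun ∩ Yara: 10:20-13:30, 13:35-14:05, 17:50-18:50.

10:20-13:30, 13:35-14:05, 17:50-18:50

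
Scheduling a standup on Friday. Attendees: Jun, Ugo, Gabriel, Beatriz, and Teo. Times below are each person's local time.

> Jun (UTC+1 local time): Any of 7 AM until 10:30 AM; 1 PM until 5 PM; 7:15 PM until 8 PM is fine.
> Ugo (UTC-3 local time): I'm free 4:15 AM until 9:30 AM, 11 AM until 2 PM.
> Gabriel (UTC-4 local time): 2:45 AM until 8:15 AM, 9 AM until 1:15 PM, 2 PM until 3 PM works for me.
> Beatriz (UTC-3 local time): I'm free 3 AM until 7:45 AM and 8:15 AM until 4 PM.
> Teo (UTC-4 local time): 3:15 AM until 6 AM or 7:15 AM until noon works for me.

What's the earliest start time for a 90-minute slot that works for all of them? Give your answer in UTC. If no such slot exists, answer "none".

07:15

Jun in UTC: 06:00-09:30, 12:00-16:00, 18:15-19:00 (subtract 1h to convert from UTC+1).
Ugo in UTC: 07:15-12:30, 14:00-17:00 (add 3h to convert from UTC-3).
Gabriel in UTC: 06:45-12:15, 13:00-17:15, 18:00-19:00 (add 4h to convert from UTC-4).
Beatriz in UTC: 06:00-10:45, 11:15-19:00 (add 3h to convert from UTC-3).
Teo in UTC: 07:15-10:00, 11:15-16:00 (add 4h to convert from UTC-4).
Jun ∩ Ugo: 07:15-09:30, 12:00-12:30, 14:00-16:00.
Jun ∩ Ugo ∩ Gabriel: 07:15-09:30, 12:00-12:15, 14:00-16:00.
Jun ∩ Ugo ∩ Gabriel ∩ Beatriz: 07:15-09:30, 12:00-12:15, 14:00-16:00.
Jun ∩ Ugo ∩ Gabriel ∩ Beatriz ∩ Teo: 07:15-09:30, 12:00-12:15, 14:00-16:00.
So the common availability across everyone is 07:15-09:30, 12:00-12:15, 14:00-16:00.
The first common window of at least 90 minutes is 07:15-09:30, so the earliest start is 07:15.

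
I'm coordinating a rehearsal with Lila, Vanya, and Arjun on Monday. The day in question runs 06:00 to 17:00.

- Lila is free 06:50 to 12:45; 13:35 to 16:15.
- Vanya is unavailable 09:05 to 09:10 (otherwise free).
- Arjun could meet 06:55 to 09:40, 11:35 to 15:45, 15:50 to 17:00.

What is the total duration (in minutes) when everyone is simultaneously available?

385

Lila free: 06:50-12:45, 13:35-16:15.
Vanya free: 06:00-09:05, 09:10-17:00 (invert busy blocks within the working day).
Arjun free: 06:55-09:40, 11:35-15:45, 15:50-17:00.
Lila ∩ Vanya: 06:50-09:05, 09:10-12:45, 13:35-16:15.
Lila ∩ Vanya ∩ Arjun: 06:55-09:05, 09:10-09:40, 11:35-12:45, 13:35-15:45, 15:50-16:15.
Summing the common windows: 130 + 30 + 70 + 130 + 25 = 385 minutes.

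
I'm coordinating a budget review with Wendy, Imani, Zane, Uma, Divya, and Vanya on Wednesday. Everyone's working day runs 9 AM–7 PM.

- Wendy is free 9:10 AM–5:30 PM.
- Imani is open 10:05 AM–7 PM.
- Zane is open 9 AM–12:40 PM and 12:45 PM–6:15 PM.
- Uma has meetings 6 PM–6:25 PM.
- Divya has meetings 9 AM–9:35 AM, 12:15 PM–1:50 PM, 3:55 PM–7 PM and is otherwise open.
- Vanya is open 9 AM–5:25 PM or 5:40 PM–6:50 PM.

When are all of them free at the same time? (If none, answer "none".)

Wendy free: 09:10-17:30.
Imani free: 10:05-19:00.
Zane free: 09:00-12:40, 12:45-18:15.
Uma free: 09:00-18:00, 18:25-19:00 (invert busy blocks within the working day).
Divya free: 09:35-12:15, 13:50-15:55 (invert busy blocks within the working day).
Vanya free: 09:00-17:25, 17:40-18:50.
Wendy ∩ Imani: 10:05-17:30.
Wendy ∩ Imani ∩ Zane: 10:05-12:40, 12:45-17:30.
Wendy ∩ Imani ∩ Zane ∩ Uma: 10:05-12:40, 12:45-17:30.
Wendy ∩ Imani ∩ Zane ∩ Uma ∩ Divya: 10:05-12:15, 13:50-15:55.
Wendy ∩ Imani ∩ Zane ∩ Uma ∩ Divya ∩ Vanya: 10:05-12:15, 13:50-15:55.

10:05-12:15, 13:50-15:55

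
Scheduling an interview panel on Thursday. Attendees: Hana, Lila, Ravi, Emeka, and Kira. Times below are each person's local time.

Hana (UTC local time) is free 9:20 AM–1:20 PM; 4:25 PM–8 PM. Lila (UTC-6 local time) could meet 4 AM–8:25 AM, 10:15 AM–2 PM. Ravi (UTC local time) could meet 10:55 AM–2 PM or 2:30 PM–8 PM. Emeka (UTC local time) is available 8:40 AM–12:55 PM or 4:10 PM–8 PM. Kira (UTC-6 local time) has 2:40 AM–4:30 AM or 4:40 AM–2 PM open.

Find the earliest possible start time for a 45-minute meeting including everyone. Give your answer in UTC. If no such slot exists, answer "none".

10:55

Hana in UTC: 09:20-13:20, 16:25-20:00.
Lila in UTC: 10:00-14:25, 16:15-20:00 (add 6h to convert from UTC-6).
Ravi in UTC: 10:55-14:00, 14:30-20:00.
Emeka in UTC: 08:40-12:55, 16:10-20:00.
Kira in UTC: 08:40-10:30, 10:40-20:00 (add 6h to convert from UTC-6).
Hana ∩ Lila: 10:00-13:20, 16:25-20:00.
Hana ∩ Lila ∩ Ravi: 10:55-13:20, 16:25-20:00.
Hana ∩ Lila ∩ Ravi ∩ Emeka: 10:55-12:55, 16:25-20:00.
Hana ∩ Lila ∩ Ravi ∩ Emeka ∩ Kira: 10:55-12:55, 16:25-20:00.
The first common window of at least 45 minutes is 10:55-12:55, so the earliest start is 10:55.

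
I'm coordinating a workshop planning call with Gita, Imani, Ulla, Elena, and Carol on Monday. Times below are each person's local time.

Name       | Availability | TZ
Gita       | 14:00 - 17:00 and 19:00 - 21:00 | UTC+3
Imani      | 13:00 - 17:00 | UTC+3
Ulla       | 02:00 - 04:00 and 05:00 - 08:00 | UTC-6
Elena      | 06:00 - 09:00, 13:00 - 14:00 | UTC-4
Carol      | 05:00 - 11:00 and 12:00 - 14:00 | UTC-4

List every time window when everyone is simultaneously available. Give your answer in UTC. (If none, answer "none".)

Gita in UTC: 11:00-14:00, 16:00-18:00 (subtract 3h to convert from UTC+3).
Imani in UTC: 10:00-14:00 (subtract 3h to convert from UTC+3).
Ulla in UTC: 08:00-10:00, 11:00-14:00 (add 6h to convert from UTC-6).
Elena in UTC: 10:00-13:00, 17:00-18:00 (add 4h to convert from UTC-4).
Carol in UTC: 09:00-15:00, 16:00-18:00 (add 4h to convert from UTC-4).
Gita ∩ Imani: 11:00-14:00.
Gita ∩ Imani ∩ Ulla: 11:00-14:00.
Gita ∩ Imani ∩ Ulla ∩ Elena: 11:00-13:00.
Gita ∩ Imani ∩ Ulla ∩ Elena ∩ Carol: 11:00-13:00.

11:00-13:00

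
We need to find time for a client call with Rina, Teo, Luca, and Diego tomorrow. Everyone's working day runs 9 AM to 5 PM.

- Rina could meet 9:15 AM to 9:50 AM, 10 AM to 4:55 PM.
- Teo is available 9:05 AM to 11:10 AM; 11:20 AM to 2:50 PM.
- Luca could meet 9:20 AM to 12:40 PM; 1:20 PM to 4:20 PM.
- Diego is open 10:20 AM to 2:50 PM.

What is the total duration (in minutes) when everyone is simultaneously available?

Rina ∩ Teo: 09:15-09:50, 10:00-11:10, 11:20-14:50.
Rina ∩ Teo ∩ Luca: 09:20-09:50, 10:00-11:10, 11:20-12:40, 13:20-14:50.
Rina ∩ Teo ∩ Luca ∩ Diego: 10:20-11:10, 11:20-12:40, 13:20-14:50.
Summing the common windows: 50 + 80 + 90 = 220 minutes.

220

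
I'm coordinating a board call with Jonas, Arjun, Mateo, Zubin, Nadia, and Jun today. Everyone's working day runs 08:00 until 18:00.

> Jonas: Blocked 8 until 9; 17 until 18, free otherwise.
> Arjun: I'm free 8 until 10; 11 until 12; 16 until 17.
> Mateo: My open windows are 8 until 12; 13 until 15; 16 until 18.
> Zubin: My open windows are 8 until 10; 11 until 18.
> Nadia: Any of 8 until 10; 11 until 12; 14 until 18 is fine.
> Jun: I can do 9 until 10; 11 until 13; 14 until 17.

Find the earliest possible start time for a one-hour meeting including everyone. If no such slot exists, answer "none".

09:00

Jonas free: 09:00-17:00 (invert busy blocks within the working day).
Arjun free: 08:00-10:00, 11:00-12:00, 16:00-17:00.
Mateo free: 08:00-12:00, 13:00-15:00, 16:00-18:00.
Zubin free: 08:00-10:00, 11:00-18:00.
Nadia free: 08:00-10:00, 11:00-12:00, 14:00-18:00.
Jun free: 09:00-10:00, 11:00-13:00, 14:00-17:00.
Jonas ∩ Arjun: 09:00-10:00, 11:00-12:00, 16:00-17:00.
Jonas ∩ Arjun ∩ Mateo: 09:00-10:00, 11:00-12:00, 16:00-17:00.
Jonas ∩ Arjun ∩ Mateo ∩ Zubin: 09:00-10:00, 11:00-12:00, 16:00-17:00.
Jonas ∩ Arjun ∩ Mateo ∩ Zubin ∩ Nadia: 09:00-10:00, 11:00-12:00, 16:00-17:00.
Jonas ∩ Arjun ∩ Mateo ∩ Zubin ∩ Nadia ∩ Jun: 09:00-10:00, 11:00-12:00, 16:00-17:00.
The first common window of at least 60 minutes is 09:00-10:00, so the earliest start is 09:00.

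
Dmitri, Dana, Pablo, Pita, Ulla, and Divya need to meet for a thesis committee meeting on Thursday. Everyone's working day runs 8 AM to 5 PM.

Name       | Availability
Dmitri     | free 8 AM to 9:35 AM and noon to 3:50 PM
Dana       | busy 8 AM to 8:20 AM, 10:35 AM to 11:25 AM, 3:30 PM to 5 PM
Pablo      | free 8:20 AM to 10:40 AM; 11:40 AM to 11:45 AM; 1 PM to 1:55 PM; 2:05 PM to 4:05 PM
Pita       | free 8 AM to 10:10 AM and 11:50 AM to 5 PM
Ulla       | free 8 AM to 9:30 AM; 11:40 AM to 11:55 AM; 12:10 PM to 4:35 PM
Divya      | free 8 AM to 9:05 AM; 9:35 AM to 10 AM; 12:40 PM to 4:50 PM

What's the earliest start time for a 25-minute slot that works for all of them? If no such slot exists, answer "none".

Dmitri free: 08:00-09:35, 12:00-15:50.
Dana free: 08:20-10:35, 11:25-15:30 (invert busy blocks within the working day).
Pablo free: 08:20-10:40, 11:40-11:45, 13:00-13:55, 14:05-16:05.
Pita free: 08:00-10:10, 11:50-17:00.
Ulla free: 08:00-09:30, 11:40-11:55, 12:10-16:35.
Divya free: 08:00-09:05, 09:35-10:00, 12:40-16:50.
Dmitri ∩ Dana: 08:20-09:35, 12:00-15:30.
Dmitri ∩ Dana ∩ Pablo: 08:20-09:35, 13:00-13:55, 14:05-15:30.
Dmitri ∩ Dana ∩ Pablo ∩ Pita: 08:20-09:35, 13:00-13:55, 14:05-15:30.
Dmitri ∩ Dana ∩ Pablo ∩ Pita ∩ Ulla: 08:20-09:30, 13:00-13:55, 14:05-15:30.
Dmitri ∩ Dana ∩ Pablo ∩ Pita ∩ Ulla ∩ Divya: 08:20-09:05, 13:00-13:55, 14:05-15:30.
The first common window of at least 25 minutes is 08:20-09:05, so the earliest start is 08:20.

08:20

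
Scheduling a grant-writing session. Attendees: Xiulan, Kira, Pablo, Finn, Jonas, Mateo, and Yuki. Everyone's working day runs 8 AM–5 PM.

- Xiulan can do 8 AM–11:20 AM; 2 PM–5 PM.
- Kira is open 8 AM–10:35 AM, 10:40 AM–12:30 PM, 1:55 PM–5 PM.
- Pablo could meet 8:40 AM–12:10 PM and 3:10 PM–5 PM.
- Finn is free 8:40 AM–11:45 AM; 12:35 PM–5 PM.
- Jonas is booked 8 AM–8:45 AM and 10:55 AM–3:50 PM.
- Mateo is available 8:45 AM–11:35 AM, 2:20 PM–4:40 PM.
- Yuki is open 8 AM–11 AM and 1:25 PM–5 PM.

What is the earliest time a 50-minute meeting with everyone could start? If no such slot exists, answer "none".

Xiulan free: 08:00-11:20, 14:00-17:00.
Kira free: 08:00-10:35, 10:40-12:30, 13:55-17:00.
Pablo free: 08:40-12:10, 15:10-17:00.
Finn free: 08:40-11:45, 12:35-17:00.
Jonas free: 08:45-10:55, 15:50-17:00 (invert busy blocks within the working day).
Mateo free: 08:45-11:35, 14:20-16:40.
Yuki free: 08:00-11:00, 13:25-17:00.
Xiulan ∩ Kira: 08:00-10:35, 10:40-11:20, 14:00-17:00.
Xiulan ∩ Kira ∩ Pablo: 08:40-10:35, 10:40-11:20, 15:10-17:00.
Xiulan ∩ Kira ∩ Pablo ∩ Finn: 08:40-10:35, 10:40-11:20, 15:10-17:00.
Xiulan ∩ Kira ∩ Pablo ∩ Finn ∩ Jonas: 08:45-10:35, 10:40-10:55, 15:50-17:00.
Xiulan ∩ Kira ∩ Pablo ∩ Finn ∩ Jonas ∩ Mateo: 08:45-10:35, 10:40-10:55, 15:50-16:40.
Xiulan ∩ Kira ∩ Pablo ∩ Finn ∩ Jonas ∩ Mateo ∩ Yuki: 08:45-10:35, 10:40-10:55, 15:50-16:40.
The first common window of at least 50 minutes is 08:45-10:35, so the earliest start is 08:45.

08:45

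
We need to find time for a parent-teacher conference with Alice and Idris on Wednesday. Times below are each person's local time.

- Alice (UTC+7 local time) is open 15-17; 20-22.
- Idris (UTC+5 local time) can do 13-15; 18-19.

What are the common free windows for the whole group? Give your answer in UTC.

Alice in UTC: 08:00-10:00, 13:00-15:00 (subtract 7h to convert from UTC+7).
Idris in UTC: 08:00-10:00, 13:00-14:00 (subtract 5h to convert from UTC+5).
Alice ∩ Idris: 08:00-10:00, 13:00-14:00.
Those are the intersection windows.

08:00-10:00, 13:00-14:00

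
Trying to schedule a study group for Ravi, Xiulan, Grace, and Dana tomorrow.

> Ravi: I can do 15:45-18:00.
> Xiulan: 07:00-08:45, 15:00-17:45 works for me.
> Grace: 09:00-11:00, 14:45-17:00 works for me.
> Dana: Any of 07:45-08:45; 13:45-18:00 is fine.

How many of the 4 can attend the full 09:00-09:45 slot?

Grace can make the full 09:00-09:45 slot — that's 1.

1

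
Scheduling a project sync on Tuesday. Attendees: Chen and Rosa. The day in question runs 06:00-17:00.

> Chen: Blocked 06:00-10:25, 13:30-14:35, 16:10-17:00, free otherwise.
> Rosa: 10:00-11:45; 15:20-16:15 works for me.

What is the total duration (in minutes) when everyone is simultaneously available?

130

Chen free: 10:25-13:30, 14:35-16:10 (invert busy blocks within the working day).
Rosa free: 10:00-11:45, 15:20-16:15.
Chen ∩ Rosa: 10:25-11:45, 15:20-16:10.
Summing the common windows: 80 + 50 = 130 minutes.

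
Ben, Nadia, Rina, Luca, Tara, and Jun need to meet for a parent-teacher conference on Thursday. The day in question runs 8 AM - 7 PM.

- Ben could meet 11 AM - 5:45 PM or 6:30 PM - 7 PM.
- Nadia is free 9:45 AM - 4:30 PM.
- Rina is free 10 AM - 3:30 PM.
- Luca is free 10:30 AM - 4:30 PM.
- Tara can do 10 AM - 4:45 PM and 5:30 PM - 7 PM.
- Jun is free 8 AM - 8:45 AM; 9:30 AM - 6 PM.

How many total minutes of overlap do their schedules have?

Ben ∩ Nadia: 11:00-16:30.
Ben ∩ Nadia ∩ Rina: 11:00-15:30.
Ben ∩ Nadia ∩ Rina ∩ Luca: 11:00-15:30.
Ben ∩ Nadia ∩ Rina ∩ Luca ∩ Tara: 11:00-15:30.
Ben ∩ Nadia ∩ Rina ∩ Luca ∩ Tara ∩ Jun: 11:00-15:30.
Those are the intersection windows.
That's a single block of 270 minutes.

270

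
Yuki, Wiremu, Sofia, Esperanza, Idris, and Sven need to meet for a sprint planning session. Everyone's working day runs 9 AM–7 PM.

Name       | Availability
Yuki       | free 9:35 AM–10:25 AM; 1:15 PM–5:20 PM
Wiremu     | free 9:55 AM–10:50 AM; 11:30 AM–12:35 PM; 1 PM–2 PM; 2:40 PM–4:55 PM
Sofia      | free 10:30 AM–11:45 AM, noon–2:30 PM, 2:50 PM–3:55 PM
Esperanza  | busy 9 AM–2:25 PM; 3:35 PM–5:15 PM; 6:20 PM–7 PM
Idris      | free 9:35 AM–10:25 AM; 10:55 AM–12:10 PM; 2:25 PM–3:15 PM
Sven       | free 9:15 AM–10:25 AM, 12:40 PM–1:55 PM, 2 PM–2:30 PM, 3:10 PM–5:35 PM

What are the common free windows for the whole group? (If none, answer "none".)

15:10-15:15

Yuki free: 09:35-10:25, 13:15-17:20.
Wiremu free: 09:55-10:50, 11:30-12:35, 13:00-14:00, 14:40-16:55.
Sofia free: 10:30-11:45, 12:00-14:30, 14:50-15:55.
Esperanza free: 14:25-15:35, 17:15-18:20 (invert busy blocks within the working day).
Idris free: 09:35-10:25, 10:55-12:10, 14:25-15:15.
Sven free: 09:15-10:25, 12:40-13:55, 14:00-14:30, 15:10-17:35.
Yuki ∩ Wiremu: 09:55-10:25, 13:15-14:00, 14:40-16:55.
Yuki ∩ Wiremu ∩ Sofia: 13:15-14:00, 14:50-15:55.
Yuki ∩ Wiremu ∩ Sofia ∩ Esperanza: 14:50-15:35.
Yuki ∩ Wiremu ∩ Sofia ∩ Esperanza ∩ Idris: 14:50-15:15.
Yuki ∩ Wiremu ∩ Sofia ∩ Esperanza ∩ Idris ∩ Sven: 15:10-15:15.
Those are the intersection windows.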